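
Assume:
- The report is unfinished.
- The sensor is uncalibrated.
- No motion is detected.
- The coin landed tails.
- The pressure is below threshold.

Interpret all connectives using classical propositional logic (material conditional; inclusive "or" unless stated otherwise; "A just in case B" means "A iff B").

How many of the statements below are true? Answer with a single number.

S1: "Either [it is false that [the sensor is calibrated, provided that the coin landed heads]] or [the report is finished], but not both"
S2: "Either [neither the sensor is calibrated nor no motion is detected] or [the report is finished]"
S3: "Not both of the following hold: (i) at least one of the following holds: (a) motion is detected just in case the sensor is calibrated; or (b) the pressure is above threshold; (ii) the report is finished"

1

Let S = "the coin landed heads" (F), Q = "the sensor is calibrated" (F), P = "the report is finished" (F), R = "motion is detected" (F), U = "the pressure is above threshold" (F).

S1: Parsed as ~(S -> Q) xor P

S -> Q = F -> F = T
~(S -> Q) = ~T = F
~(S -> Q) xor P = F xor F = F
Thus S1 is false.

S2: Parsed as (Q nor ~R) | P

~R = ~F = T
Q nor ~R = F nor T = F
(Q nor ~R) | P = F | F = F
Thus S2 is false.

S3: This is ((R <-> Q) | U) nand P.

R <-> Q = F <-> F = T
(R <-> Q) | U = T | F = T
((R <-> Q) | U) nand P = T nand F = T
Hence S3 is true.

True statements: 1 (S3).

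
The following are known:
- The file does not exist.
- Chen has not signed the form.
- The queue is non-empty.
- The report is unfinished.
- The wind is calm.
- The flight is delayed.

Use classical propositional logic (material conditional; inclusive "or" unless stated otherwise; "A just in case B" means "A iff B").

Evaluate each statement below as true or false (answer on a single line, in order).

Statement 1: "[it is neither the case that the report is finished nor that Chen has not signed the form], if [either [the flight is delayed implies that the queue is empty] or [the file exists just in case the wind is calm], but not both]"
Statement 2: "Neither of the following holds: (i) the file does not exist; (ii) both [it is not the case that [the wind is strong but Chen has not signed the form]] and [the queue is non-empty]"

Statement 1 True, Statement 2 False

Let H = "the flight is delayed" (T), L = "the queue is empty" (F), N = "the file exists" (F), S = "the wind is strong" (F), U = "the report is finished" (F), K = "Chen has signed the form" (F).

Statement 1: Formalization: ((H → L) ⊕ (N ↔ ¬S)) → (U ↓ ¬K)

H → L = T → F = F
¬S = ¬F = T
N ↔ ¬S = F ↔ T = F
(H → L) ⊕ (N ↔ ¬S) = F ⊕ F = F
¬K = ¬F = T
U ↓ ¬K = F ↓ T = F
((H → L) ⊕ (N ↔ ¬S)) → (U ↓ ¬K) = F → F = T
So Statement 1 is true.

Statement 2: In symbols: ¬N ↓ (¬(S ∧ ¬K) ∧ ¬L)

¬N = ¬F = T
¬K = ¬F = T
S ∧ ¬K = F ∧ T = F
¬(S ∧ ¬K) = ¬F = T
¬L = ¬F = T
¬(S ∧ ¬K) ∧ ¬L = T ∧ T = T
¬N ↓ (¬(S ∧ ¬K) ∧ ¬L) = T ↓ T = F
Thus Statement 2 is false.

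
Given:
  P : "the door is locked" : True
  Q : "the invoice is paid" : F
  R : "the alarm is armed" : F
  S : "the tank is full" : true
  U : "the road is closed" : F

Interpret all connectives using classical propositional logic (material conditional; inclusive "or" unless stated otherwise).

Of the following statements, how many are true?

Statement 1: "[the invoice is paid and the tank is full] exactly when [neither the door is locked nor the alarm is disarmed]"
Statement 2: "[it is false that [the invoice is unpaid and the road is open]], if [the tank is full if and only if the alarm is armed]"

2

Statement 1: Parsed as (Q and S) iff (P nor not R)

Q and S = False and True = False
not R = not False = True
P nor not R = True nor True = False
(Q and S) iff (P nor not R) = False iff False = True
Thus Statement 1 is true.

Statement 2: Parsed as (S iff R) -> not (not Q and not U)

S iff R = True iff False = False
not Q = not False = True
not U = not False = True
not Q and not U = True and True = True
not (not Q and not U) = not True = False
(S iff R) -> not (not Q and not U) = False -> False = True
Hence Statement 2 is true.

True statements: 2 (Statement 1, Statement 2).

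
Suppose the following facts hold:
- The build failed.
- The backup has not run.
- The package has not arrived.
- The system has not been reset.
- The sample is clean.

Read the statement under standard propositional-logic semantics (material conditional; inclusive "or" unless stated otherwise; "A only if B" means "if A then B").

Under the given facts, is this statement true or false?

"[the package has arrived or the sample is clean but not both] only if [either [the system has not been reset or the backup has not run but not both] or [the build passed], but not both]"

The statement is false.

Let P = "the package has arrived" (F), S = "the sample is contaminated" (F), G = "the system has been reset" (F), K = "the backup has run" (F), V = "the build passed" (F).
Formalization: (P ⊕ ¬S) → ((¬G ⊕ ¬K) ⊕ V)

¬S = ¬F = T
P ⊕ ¬S = F ⊕ T = T
¬G = ¬F = T
¬K = ¬F = T
¬G ⊕ ¬K = T ⊕ T = F
(¬G ⊕ ¬K) ⊕ V = F ⊕ F = F
(P ⊕ ¬S) → ((¬G ⊕ ¬K) ⊕ V) = T → F = F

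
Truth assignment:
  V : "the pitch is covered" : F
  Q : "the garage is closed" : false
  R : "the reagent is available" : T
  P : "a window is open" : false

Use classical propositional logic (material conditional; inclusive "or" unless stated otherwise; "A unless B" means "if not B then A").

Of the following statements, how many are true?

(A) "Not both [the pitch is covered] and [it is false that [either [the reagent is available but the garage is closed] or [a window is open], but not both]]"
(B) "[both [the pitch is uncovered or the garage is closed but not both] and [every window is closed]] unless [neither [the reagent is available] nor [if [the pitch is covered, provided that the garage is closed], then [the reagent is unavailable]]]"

2

(A): This is V nand not ((R and Q) xor P).

R and Q = True and False = False
(R and Q) xor P = False xor False = False
not ((R and Q) xor P) = not False = True
V nand not ((R and Q) xor P) = False nand True = True
Hence (A) is true.

(B): Formalization: ((not V xor Q) and not P) or (R nor ((Q -> V) -> not R))

not V = not False = True
not V xor Q = True xor False = True
not P = not False = True
(not V xor Q) and not P = True and True = True
Q -> V = False -> False = True
not R = not True = False
(Q -> V) -> not R = True -> False = False
R nor ((Q -> V) -> not R) = True nor False = False
((not V xor Q) and not P) or (R nor ((Q -> V) -> not R)) = True or False = True
Thus (B) is true.

Count: 2.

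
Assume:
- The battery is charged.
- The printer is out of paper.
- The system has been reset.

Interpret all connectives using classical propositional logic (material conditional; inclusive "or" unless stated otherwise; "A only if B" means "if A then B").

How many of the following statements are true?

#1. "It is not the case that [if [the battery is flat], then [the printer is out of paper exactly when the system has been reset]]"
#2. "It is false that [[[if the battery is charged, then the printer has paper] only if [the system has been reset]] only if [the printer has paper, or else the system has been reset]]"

0

Let Q = "the battery is charged" (T), M = "the printer has paper" (F), L = "the system has been reset" (T).

#1: Formalization: ¬(¬Q → (¬M ↔ L))

¬Q = ¬T = F
¬M = ¬F = T
¬M ↔ L = T ↔ T = T
¬Q → (¬M ↔ L) = F → T = T
¬(¬Q → (¬M ↔ L)) = ¬T = F
Thus #1 is false.

#2: Formalization: ¬(((Q → M) → L) → (M ∨ L))

Q → M = T → F = F
(Q → M) → L = F → T = T
M ∨ L = F ∨ T = T
((Q → M) → L) → (M ∨ L) = T → T = T
¬(((Q → M) → L) → (M ∨ L)) = ¬T = F
So #2 is false.

Count: 0.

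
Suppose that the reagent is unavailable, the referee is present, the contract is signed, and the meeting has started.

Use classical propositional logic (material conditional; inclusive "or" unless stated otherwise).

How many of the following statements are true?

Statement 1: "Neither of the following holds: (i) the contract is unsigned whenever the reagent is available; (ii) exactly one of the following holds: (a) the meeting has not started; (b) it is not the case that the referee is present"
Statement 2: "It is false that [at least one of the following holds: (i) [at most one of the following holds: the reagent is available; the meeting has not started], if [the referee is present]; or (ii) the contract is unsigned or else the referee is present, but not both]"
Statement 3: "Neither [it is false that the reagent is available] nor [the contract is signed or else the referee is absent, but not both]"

Let N = "the reagent is available" (F), K = "the contract is signed" (T), U = "the meeting has started" (T), Q = "the referee is present" (T).

Statement 1: Parsed as (N -> ~K) nor (~U xor ~Q)

~K = ~T = F
N -> ~K = F -> F = T
~U = ~T = F
~Q = ~T = F
~U xor ~Q = F xor F = F
(N -> ~K) nor (~U xor ~Q) = T nor F = F
Thus Statement 1 is false.

Statement 2: This is ~((Q -> (N nand ~U)) | (~K xor Q)).

~U = ~T = F
N nand ~U = F nand F = T
Q -> (N nand ~U) = T -> T = T
~K = ~T = F
~K xor Q = F xor T = T
(Q -> (N nand ~U)) | (~K xor Q) = T | T = T
~((Q -> (N nand ~U)) | (~K xor Q)) = ~T = F
So Statement 2 is false.

Statement 3: Parsed as ~N nor (K xor ~Q)

~N = ~F = T
~Q = ~T = F
K xor ~Q = T xor F = T
~N nor (K xor ~Q) = T nor T = F
Hence Statement 3 is false.

Count: 0.

0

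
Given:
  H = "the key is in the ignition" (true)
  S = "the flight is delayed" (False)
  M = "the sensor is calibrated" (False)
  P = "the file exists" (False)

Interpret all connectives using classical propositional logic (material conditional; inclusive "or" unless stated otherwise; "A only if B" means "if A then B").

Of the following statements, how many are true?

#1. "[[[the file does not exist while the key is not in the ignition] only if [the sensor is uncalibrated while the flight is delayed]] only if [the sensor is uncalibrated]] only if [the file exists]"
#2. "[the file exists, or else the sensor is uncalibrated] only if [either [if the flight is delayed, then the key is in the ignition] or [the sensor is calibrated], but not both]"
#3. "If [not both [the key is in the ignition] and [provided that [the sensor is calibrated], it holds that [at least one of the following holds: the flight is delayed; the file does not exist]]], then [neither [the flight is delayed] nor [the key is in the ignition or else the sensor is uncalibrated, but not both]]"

#1: Parsed as (((~P & ~H) -> (~M & S)) -> ~M) -> P

~P = ~F = T
~H = ~T = F
~P & ~H = T & F = F
~M = ~F = T
~M & S = T & F = F
(~P & ~H) -> (~M & S) = F -> F = T
~M = ~F = T
((~P & ~H) -> (~M & S)) -> ~M = T -> T = T
(((~P & ~H) -> (~M & S)) -> ~M) -> P = T -> F = F
Hence #1 is false.

#2: This is (P | ~M) -> ((S -> H) xor M).

~M = ~F = T
P | ~M = F | T = T
S -> H = F -> T = T
(S -> H) xor M = T xor F = T
(P | ~M) -> ((S -> H) xor M) = T -> T = T
So #2 is true.

#3: This is (H nand (M -> (S | ~P))) -> (S nor (H xor ~M)).

~P = ~F = T
S | ~P = F | T = T
M -> (S | ~P) = F -> T = T
H nand (M -> (S | ~P)) = T nand T = F
~M = ~F = T
H xor ~M = T xor T = F
S nor (H xor ~M) = F nor F = T
(H nand (M -> (S | ~P))) -> (S nor (H xor ~M)) = F -> T = T
So #3 is true.

2 of the 3 statements are true.

2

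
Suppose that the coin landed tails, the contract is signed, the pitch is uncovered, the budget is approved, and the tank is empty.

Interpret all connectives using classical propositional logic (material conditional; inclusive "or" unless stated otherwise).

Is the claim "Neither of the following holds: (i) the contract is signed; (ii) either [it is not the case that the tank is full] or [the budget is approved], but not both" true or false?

Let P = "the contract is signed" (True), W = "the tank is full" (False), G = "the budget is approved" (True).
Formalization: P nor (not W xor G)

not W = not False = True
not W xor G = True xor True = False
P nor (not W xor G) = True nor False = False

false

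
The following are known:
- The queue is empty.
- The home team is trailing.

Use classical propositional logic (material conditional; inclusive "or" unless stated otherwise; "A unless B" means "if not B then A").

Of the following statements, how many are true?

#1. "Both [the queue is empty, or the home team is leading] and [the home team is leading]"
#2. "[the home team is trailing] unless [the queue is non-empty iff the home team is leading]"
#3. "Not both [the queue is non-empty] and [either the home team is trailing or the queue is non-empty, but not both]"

2

Let M = "the queue is empty" (T), Q = "the home team is leading" (F).

#1: Parsed as (M | Q) & Q

M | Q = T | F = T
(M | Q) & Q = T & F = F
Thus #1 is false.

#2: Parsed as ~Q | (~M <-> Q)

~Q = ~F = T
~M = ~T = F
~M <-> Q = F <-> F = T
~Q | (~M <-> Q) = T | T = T
So #2 is true.

#3: Formalization: ~M nand (~Q xor ~M)

~M = ~T = F
~Q = ~F = T
~M = ~T = F
~Q xor ~M = T xor F = T
~M nand (~Q xor ~M) = F nand T = T
So #3 is true.

2 of the 3 statements are true (#2, #3).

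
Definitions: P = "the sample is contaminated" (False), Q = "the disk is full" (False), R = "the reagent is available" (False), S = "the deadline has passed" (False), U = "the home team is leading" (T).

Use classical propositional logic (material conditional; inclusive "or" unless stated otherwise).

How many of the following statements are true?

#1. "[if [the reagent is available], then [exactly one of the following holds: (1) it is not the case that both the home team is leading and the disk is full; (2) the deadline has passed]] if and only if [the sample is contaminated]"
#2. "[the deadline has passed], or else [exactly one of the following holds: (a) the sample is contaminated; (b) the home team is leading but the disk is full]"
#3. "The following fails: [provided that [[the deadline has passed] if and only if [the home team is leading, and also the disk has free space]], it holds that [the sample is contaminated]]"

0

#1: This is (R → ((U ↑ Q) ⊕ S)) ↔ P.

U ↑ Q = T ↑ F = T
(U ↑ Q) ⊕ S = T ⊕ F = T
R → ((U ↑ Q) ⊕ S) = F → T = T
(R → ((U ↑ Q) ⊕ S)) ↔ P = T ↔ F = F
So #1 is false.

#2: In symbols: S ∨ (P ⊕ (U ∧ Q))

U ∧ Q = T ∧ F = F
P ⊕ (U ∧ Q) = F ⊕ F = F
S ∨ (P ⊕ (U ∧ Q)) = F ∨ F = F
Thus #2 is false.

#3: Parsed as ¬((S ↔ (U ∧ ¬Q)) → P)

¬Q = ¬F = T
U ∧ ¬Q = T ∧ T = T
S ↔ (U ∧ ¬Q) = F ↔ T = F
(S ↔ (U ∧ ¬Q)) → P = F → F = T
¬((S ↔ (U ∧ ¬Q)) → P) = ¬T = F
Hence #3 is false.

Count: 0.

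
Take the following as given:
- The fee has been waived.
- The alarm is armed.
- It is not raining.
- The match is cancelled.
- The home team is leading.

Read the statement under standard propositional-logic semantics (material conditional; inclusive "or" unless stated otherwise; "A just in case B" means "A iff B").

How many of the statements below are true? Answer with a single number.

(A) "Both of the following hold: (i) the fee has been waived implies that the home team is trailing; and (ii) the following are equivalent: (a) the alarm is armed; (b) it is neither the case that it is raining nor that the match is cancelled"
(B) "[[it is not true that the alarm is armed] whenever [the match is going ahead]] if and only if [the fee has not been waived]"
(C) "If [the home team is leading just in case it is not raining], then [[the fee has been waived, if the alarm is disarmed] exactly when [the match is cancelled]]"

Let P = "the fee has been waived" (T), U = "the home team is leading" (T), Q = "the alarm is armed" (T), R = "it is raining" (F), S = "the match is cancelled" (T).

(A): Parsed as (P -> ~U) & (Q <-> (R nor S))

~U = ~T = F
P -> ~U = T -> F = F
R nor S = F nor T = F
Q <-> (R nor S) = T <-> F = F
(P -> ~U) & (Q <-> (R nor S)) = F & F = F
Thus (A) is false.

(B): This is (~S -> ~Q) <-> ~P.

~S = ~T = F
~Q = ~T = F
~S -> ~Q = F -> F = T
~P = ~T = F
(~S -> ~Q) <-> ~P = T <-> F = F
So (B) is false.

(C): In symbols: (U <-> ~R) -> ((~Q -> P) <-> S)

~R = ~F = T
U <-> ~R = T <-> T = T
~Q = ~T = F
~Q -> P = F -> T = T
(~Q -> P) <-> S = T <-> T = T
(U <-> ~R) -> ((~Q -> P) <-> S) = T -> T = T
Hence (C) is true.

Count: 1.

1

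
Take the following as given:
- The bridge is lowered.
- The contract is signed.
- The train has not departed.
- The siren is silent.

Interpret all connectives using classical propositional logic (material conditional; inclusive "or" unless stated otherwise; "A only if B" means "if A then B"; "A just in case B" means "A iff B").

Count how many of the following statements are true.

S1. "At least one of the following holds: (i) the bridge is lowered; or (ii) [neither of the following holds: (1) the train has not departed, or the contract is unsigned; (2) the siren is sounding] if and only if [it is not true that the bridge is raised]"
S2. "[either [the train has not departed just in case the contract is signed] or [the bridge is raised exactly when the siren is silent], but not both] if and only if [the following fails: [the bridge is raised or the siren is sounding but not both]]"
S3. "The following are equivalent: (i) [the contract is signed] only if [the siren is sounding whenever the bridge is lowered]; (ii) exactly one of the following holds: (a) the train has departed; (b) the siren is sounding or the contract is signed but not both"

Let P = "the bridge is raised" (F), R = "the train has departed" (F), Q = "the contract is signed" (T), S = "the siren is sounding" (F).

S1: In symbols: ~P | (((~R | ~Q) nor S) <-> ~P)

~P = ~F = T
~R = ~F = T
~Q = ~T = F
~R | ~Q = T | F = T
(~R | ~Q) nor S = T nor F = F
~P = ~F = T
((~R | ~Q) nor S) <-> ~P = F <-> T = F
~P | (((~R | ~Q) nor S) <-> ~P) = T | F = T
Hence S1 is true.

S2: Formalization: ((~R <-> Q) xor (P <-> ~S)) <-> ~(P xor S)

~R = ~F = T
~R <-> Q = T <-> T = T
~S = ~F = T
P <-> ~S = F <-> T = F
(~R <-> Q) xor (P <-> ~S) = T xor F = T
P xor S = F xor F = F
~(P xor S) = ~F = T
((~R <-> Q) xor (P <-> ~S)) <-> ~(P xor S) = T <-> T = T
Thus S2 is true.

S3: In symbols: (Q -> (~P -> S)) <-> (R xor (S xor Q))

~P = ~F = T
~P -> S = T -> F = F
Q -> (~P -> S) = T -> F = F
S xor Q = F xor T = T
R xor (S xor Q) = F xor T = T
(Q -> (~P -> S)) <-> (R xor (S xor Q)) = F <-> T = F
Thus S3 is false.

2 of the 3 statements are true.

2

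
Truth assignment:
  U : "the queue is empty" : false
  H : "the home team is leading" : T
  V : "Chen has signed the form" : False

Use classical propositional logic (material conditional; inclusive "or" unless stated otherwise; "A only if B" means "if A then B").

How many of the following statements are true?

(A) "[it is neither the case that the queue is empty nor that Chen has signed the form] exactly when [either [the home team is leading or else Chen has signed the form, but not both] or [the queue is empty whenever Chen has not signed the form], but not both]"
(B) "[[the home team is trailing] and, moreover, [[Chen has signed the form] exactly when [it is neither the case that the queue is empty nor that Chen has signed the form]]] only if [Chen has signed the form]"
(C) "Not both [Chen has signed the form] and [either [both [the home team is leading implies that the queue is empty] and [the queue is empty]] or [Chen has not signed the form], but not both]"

3

(A): Parsed as (U nor V) <-> ((H xor V) xor (~V -> U))

U nor V = F nor F = T
H xor V = T xor F = T
~V = ~F = T
~V -> U = T -> F = F
(H xor V) xor (~V -> U) = T xor F = T
(U nor V) <-> ((H xor V) xor (~V -> U)) = T <-> T = T
So (A) is true.

(B): This is (~H & (V <-> (U nor V))) -> V.

~H = ~T = F
U nor V = F nor F = T
V <-> (U nor V) = F <-> T = F
~H & (V <-> (U nor V)) = F & F = F
(~H & (V <-> (U nor V))) -> V = F -> F = T
So (B) is true.

(C): Formalization: V nand (((H -> U) & U) xor ~V)

H -> U = T -> F = F
(H -> U) & U = F & F = F
~V = ~F = T
((H -> U) & U) xor ~V = F xor T = T
V nand (((H -> U) & U) xor ~V) = F nand T = T
Hence (C) is true.

True statements: 3 ((A), (B), (C)).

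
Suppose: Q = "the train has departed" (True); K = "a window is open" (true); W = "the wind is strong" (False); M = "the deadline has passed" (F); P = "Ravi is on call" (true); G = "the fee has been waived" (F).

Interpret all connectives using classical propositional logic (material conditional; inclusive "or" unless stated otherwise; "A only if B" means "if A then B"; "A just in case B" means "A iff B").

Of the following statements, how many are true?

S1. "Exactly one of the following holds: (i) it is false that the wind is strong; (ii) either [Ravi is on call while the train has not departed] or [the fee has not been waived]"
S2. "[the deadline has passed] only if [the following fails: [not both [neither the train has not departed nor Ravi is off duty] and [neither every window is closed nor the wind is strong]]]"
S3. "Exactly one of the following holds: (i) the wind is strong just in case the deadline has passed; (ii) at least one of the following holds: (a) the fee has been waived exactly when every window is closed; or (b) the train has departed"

S1: Parsed as not W xor ((P and not Q) or not G)

not W = not False = True
not Q = not True = False
P and not Q = True and False = False
not G = not False = True
(P and not Q) or not G = False or True = True
not W xor ((P and not Q) or not G) = True xor True = False
Thus S1 is false.

S2: Parsed as M -> not ((not Q nor not P) nand (not K nor W))

not Q = not True = False
not P = not True = False
not Q nor not P = False nor False = True
not K = not True = False
not K nor W = False nor False = True
(not Q nor not P) nand (not K nor W) = True nand True = False
not ((not Q nor not P) nand (not K nor W)) = not False = True
M -> not ((not Q nor not P) nand (not K nor W)) = False -> True = True
So S2 is true.

S3: This is (W iff M) xor ((G iff not K) or Q).

W iff M = False iff False = True
not K = not True = False
G iff not K = False iff False = True
(G iff not K) or Q = True or True = True
(W iff M) xor ((G iff not K) or Q) = True xor True = False
So S3 is false.

Count: 1.

1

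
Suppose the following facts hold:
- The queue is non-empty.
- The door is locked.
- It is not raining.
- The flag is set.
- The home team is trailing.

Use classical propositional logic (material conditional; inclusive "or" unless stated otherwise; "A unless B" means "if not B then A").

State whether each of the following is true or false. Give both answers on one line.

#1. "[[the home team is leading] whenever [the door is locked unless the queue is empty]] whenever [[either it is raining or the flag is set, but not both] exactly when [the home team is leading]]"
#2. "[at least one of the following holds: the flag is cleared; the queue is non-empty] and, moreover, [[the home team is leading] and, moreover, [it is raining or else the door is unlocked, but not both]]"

#1 True; #2 False

Let R = "it is raining" (F), S = "the flag is set" (T), U = "the home team is leading" (F), Q = "the door is locked" (T), P = "the queue is empty" (F).

#1: In symbols: ((R xor S) <-> U) -> ((Q | P) -> U)

R xor S = F xor T = T
(R xor S) <-> U = T <-> F = F
Q | P = T | F = T
(Q | P) -> U = T -> F = F
((R xor S) <-> U) -> ((Q | P) -> U) = F -> F = T
Thus #1 is true.

#2: Formalization: (~S | ~P) & (U & (R xor ~Q))

~S = ~T = F
~P = ~F = T
~S | ~P = F | T = T
~Q = ~T = F
R xor ~Q = F xor F = F
U & (R xor ~Q) = F & F = F
(~S | ~P) & (U & (R xor ~Q)) = T & F = F
Hence #2 is false.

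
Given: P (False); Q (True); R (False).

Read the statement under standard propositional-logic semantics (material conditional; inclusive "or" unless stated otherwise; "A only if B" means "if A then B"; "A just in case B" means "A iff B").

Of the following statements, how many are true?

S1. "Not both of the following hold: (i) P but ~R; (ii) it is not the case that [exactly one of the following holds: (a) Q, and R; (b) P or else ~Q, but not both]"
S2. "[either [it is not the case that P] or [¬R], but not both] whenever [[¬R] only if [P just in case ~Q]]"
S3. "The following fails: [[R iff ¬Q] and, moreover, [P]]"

S1: This is (P & ~R) nand ~((Q & R) xor (P xor ~Q)).

~R = ~F = T
P & ~R = F & T = F
Q & R = T & F = F
~Q = ~T = F
P xor ~Q = F xor F = F
(Q & R) xor (P xor ~Q) = F xor F = F
~((Q & R) xor (P xor ~Q)) = ~F = T
(P & ~R) nand ~((Q & R) xor (P xor ~Q)) = F nand T = T
Thus S1 is true.

S2: Formalization: (~R -> (P <-> ~Q)) -> (~P xor ~R)

~R = ~F = T
~Q = ~T = F
P <-> ~Q = F <-> F = T
~R -> (P <-> ~Q) = T -> T = T
~P = ~F = T
~R = ~F = T
~P xor ~R = T xor T = F
(~R -> (P <-> ~Q)) -> (~P xor ~R) = T -> F = F
Hence S2 is false.

S3: Parsed as ~((R <-> ~Q) & P)

~Q = ~T = F
R <-> ~Q = F <-> F = T
(R <-> ~Q) & P = T & F = F
~((R <-> ~Q) & P) = ~F = T
So S3 is true.

Count: 2.

2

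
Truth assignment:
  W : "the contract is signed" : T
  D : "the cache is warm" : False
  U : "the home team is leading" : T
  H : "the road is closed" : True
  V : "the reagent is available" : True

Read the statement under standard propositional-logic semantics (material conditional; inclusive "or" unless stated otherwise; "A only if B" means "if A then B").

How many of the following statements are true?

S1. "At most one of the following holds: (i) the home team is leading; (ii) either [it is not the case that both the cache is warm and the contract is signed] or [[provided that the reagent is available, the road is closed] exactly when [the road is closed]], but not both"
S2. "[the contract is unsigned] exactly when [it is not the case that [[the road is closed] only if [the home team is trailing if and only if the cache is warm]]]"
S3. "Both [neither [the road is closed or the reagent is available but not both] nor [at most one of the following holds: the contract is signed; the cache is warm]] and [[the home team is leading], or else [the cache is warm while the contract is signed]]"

2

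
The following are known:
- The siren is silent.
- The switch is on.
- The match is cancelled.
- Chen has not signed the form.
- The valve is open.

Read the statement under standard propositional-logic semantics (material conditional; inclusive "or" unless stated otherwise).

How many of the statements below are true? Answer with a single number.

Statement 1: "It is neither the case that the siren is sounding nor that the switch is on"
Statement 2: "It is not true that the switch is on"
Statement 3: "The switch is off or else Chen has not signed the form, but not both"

Let P = "the siren is sounding" (F), Q = "the switch is on" (T), S = "Chen has signed the form" (F).

Statement 1: Formalization: P ↓ Q

P ↓ Q = F ↓ T = F
So Statement 1 is false.

Statement 2: In symbols: ¬Q

¬Q = ¬T = F
So Statement 2 is false.

Statement 3: Formalization: ¬Q ⊕ ¬S

¬Q = ¬T = F
¬S = ¬F = T
¬Q ⊕ ¬S = F ⊕ T = T
Thus Statement 3 is true.

True statements: 1 (Statement 3).

1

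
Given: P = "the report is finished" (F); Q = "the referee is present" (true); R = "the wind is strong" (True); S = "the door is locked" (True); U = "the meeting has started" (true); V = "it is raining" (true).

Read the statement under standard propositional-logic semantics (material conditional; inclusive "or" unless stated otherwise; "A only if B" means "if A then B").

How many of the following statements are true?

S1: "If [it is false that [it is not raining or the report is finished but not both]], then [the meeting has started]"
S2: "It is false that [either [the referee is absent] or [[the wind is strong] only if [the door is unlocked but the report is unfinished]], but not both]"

S1: Parsed as not (not V xor P) -> U

not V = not True = False
not V xor P = False xor False = False
not (not V xor P) = not False = True
not (not V xor P) -> U = True -> True = True
So S1 is true.

S2: This is not (not Q xor (R -> (not S and not P))).

not Q = not True = False
not S = not True = False
not P = not False = True
not S and not P = False and True = False
R -> (not S and not P) = True -> False = False
not Q xor (R -> (not S and not P)) = False xor False = False
not (not Q xor (R -> (not S and not P))) = not False = True
So S2 is true.

True statements: 2.

2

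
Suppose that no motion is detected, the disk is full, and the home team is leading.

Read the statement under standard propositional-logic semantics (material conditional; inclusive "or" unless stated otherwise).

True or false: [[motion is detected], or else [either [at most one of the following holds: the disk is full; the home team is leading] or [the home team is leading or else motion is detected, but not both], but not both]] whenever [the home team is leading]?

True.

Let D = "the home team is leading" (True), Q = "motion is detected" (False), U = "the disk is full" (True).
Parsed as D -> (Q or ((U nand D) xor (D xor Q)))

U nand D = True nand True = False
D xor Q = True xor False = True
(U nand D) xor (D xor Q) = False xor True = True
Q or ((U nand D) xor (D xor Q)) = False or True = True
D -> (Q or ((U nand D) xor (D xor Q))) = True -> True = True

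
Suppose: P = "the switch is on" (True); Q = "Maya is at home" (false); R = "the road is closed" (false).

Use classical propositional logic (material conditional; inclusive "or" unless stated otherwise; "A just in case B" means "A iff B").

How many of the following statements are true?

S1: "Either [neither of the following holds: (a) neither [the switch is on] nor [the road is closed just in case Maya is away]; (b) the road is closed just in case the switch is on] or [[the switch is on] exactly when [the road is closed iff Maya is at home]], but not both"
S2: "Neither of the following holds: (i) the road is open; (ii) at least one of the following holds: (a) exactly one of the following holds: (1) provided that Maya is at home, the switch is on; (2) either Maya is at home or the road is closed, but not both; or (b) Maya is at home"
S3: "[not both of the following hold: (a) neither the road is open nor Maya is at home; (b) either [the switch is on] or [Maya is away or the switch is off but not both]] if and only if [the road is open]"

1

S1: Parsed as ((P nor (R <-> ~Q)) nor (R <-> P)) xor (P <-> (R <-> Q))

~Q = ~F = T
R <-> ~Q = F <-> T = F
P nor (R <-> ~Q) = T nor F = F
R <-> P = F <-> T = F
(P nor (R <-> ~Q)) nor (R <-> P) = F nor F = T
R <-> Q = F <-> F = T
P <-> (R <-> Q) = T <-> T = T
((P nor (R <-> ~Q)) nor (R <-> P)) xor (P <-> (R <-> Q)) = T xor T = F
Thus S1 is false.

S2: This is ~R nor (((Q -> P) xor (Q xor R)) | Q).

~R = ~F = T
Q -> P = F -> T = T
Q xor R = F xor F = F
(Q -> P) xor (Q xor R) = T xor F = T
((Q -> P) xor (Q xor R)) | Q = T | F = T
~R nor (((Q -> P) xor (Q xor R)) | Q) = T nor T = F
So S2 is false.

S3: This is ((~R nor Q) nand (P | (~Q xor ~P))) <-> ~R.

~R = ~F = T
~R nor Q = T nor F = F
~Q = ~F = T
~P = ~T = F
~Q xor ~P = T xor F = T
P | (~Q xor ~P) = T | T = T
(~R nor Q) nand (P | (~Q xor ~P)) = F nand T = T
~R = ~F = T
((~R nor Q) nand (P | (~Q xor ~P))) <-> ~R = T <-> T = T
Hence S3 is true.

True statements: 1.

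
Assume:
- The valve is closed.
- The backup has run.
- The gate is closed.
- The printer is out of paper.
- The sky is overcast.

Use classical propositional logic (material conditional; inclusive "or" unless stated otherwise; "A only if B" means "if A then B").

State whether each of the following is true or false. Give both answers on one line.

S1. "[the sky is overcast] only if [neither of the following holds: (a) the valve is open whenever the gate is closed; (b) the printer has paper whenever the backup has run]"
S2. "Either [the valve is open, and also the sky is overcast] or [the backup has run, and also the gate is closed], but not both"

S1 T / S2 T

Let M = "the sky is overcast" (T), H = "the gate is open" (F), G = "the valve is open" (F), P = "the backup has run" (T), D = "the printer has paper" (F).

S1: Formalization: M -> ((~H -> G) nor (P -> D))

~H = ~F = T
~H -> G = T -> F = F
P -> D = T -> F = F
(~H -> G) nor (P -> D) = F nor F = T
M -> ((~H -> G) nor (P -> D)) = T -> T = T
Hence S1 is true.

S2: In symbols: (G & M) xor (P & ~H)

G & M = F & T = F
~H = ~F = T
P & ~H = T & T = T
(G & M) xor (P & ~H) = F xor T = T
So S2 is true.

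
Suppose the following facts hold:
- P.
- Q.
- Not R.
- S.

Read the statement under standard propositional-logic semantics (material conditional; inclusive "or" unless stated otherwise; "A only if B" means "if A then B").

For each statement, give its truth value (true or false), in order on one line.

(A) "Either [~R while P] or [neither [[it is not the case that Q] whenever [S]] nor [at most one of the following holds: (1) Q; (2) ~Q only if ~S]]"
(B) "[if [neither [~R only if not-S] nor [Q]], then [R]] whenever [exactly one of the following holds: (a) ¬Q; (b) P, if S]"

(A): Formalization: (not R and P) or ((S -> not Q) nor (Q nand (not Q -> not S)))

not R = not False = True
not R and P = True and True = True
not Q = not True = False
S -> not Q = True -> False = False
not Q = not True = False
not S = not True = False
not Q -> not S = False -> False = True
Q nand (not Q -> not S) = True nand True = False
(S -> not Q) nor (Q nand (not Q -> not S)) = False nor False = True
(not R and P) or ((S -> not Q) nor (Q nand (not Q -> not S))) = True or True = True
So (A) is true.

(B): Formalization: (not Q xor (S -> P)) -> (((not R -> not S) nor Q) -> R)

not Q = not True = False
S -> P = True -> True = True
not Q xor (S -> P) = False xor True = True
not R = not False = True
not S = not True = False
not R -> not S = True -> False = False
(not R -> not S) nor Q = False nor True = False
((not R -> not S) nor Q) -> R = False -> False = True
(not Q xor (S -> P)) -> (((not R -> not S) nor Q) -> R) = True -> True = True
Hence (B) is true.

(A) T; (B) T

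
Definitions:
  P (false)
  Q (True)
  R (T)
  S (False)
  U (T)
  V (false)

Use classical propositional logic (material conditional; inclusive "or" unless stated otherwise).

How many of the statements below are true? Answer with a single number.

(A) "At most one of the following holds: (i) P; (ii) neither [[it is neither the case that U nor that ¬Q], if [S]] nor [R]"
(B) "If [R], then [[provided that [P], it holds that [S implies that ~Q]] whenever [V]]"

(A): Parsed as P ↑ ((S → (U ↓ ¬Q)) ↓ R)

¬Q = ¬T = F
U ↓ ¬Q = T ↓ F = F
S → (U ↓ ¬Q) = F → F = T
(S → (U ↓ ¬Q)) ↓ R = T ↓ T = F
P ↑ ((S → (U ↓ ¬Q)) ↓ R) = F ↑ F = T
Thus (A) is true.

(B): Parsed as R → (V → (P → (S → ¬Q)))

¬Q = ¬T = F
S → ¬Q = F → F = T
P → (S → ¬Q) = F → T = T
V → (P → (S → ¬Q)) = F → T = T
R → (V → (P → (S → ¬Q))) = T → T = T
Thus (B) is true.

Count: 2.

2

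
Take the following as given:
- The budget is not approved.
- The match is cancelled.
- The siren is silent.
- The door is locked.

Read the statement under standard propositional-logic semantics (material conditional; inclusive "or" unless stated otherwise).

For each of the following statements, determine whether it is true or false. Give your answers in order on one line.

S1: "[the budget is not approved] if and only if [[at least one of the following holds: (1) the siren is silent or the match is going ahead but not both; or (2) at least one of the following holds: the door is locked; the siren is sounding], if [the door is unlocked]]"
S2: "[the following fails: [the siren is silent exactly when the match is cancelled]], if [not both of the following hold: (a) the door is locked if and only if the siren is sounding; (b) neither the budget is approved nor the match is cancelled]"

Let P = "the budget is approved" (False), S = "the door is locked" (True), R = "the siren is sounding" (False), Q = "the match is cancelled" (True).

S1: This is not P iff (not S -> ((not R xor not Q) or (S or R))).

not P = not False = True
not S = not True = False
not R = not False = True
not Q = not True = False
not R xor not Q = True xor False = True
S or R = True or False = True
(not R xor not Q) or (S or R) = True or True = True
not S -> ((not R xor not Q) or (S or R)) = False -> True = True
not P iff (not S -> ((not R xor not Q) or (S or R))) = True iff True = True
Hence S1 is true.

S2: In symbols: ((S iff R) nand (P nor Q)) -> not (not R iff Q)

S iff R = True iff False = False
P nor Q = False nor True = False
(S iff R) nand (P nor Q) = False nand False = True
not R = not False = True
not R iff Q = True iff True = True
not (not R iff Q) = not True = False
((S iff R) nand (P nor Q)) -> not (not R iff Q) = True -> False = False
Thus S2 is false.

S1 True / S2 False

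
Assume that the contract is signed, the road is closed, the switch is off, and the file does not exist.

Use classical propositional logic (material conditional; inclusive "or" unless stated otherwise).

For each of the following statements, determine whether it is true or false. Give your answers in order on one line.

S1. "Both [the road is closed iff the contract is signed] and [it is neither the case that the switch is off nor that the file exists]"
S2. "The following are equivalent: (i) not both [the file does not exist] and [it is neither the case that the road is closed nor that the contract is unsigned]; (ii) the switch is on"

Let V = "the road is closed" (True), W = "the contract is signed" (True), Q = "the switch is on" (False), M = "the file exists" (False).

S1: This is (V iff W) and (not Q nor M).

V iff W = True iff True = True
not Q = not False = True
not Q nor M = True nor False = False
(V iff W) and (not Q nor M) = True and False = False
So S1 is false.

S2: This is (not M nand (V nor not W)) iff Q.

not M = not False = True
not W = not True = False
V nor not W = True nor False = False
not M nand (V nor not W) = True nand False = True
(not M nand (V nor not W)) iff Q = True iff False = False
Hence S2 is false.

S1 F / S2 F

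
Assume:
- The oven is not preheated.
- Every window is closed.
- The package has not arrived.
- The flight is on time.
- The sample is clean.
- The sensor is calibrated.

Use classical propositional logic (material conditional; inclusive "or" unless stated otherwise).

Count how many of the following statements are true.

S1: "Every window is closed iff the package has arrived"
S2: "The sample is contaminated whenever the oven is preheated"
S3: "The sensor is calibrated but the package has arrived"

1

Let V = "a window is open" (F), S = "the package has arrived" (F), N = "the oven is preheated" (F), Q = "the sample is contaminated" (F), H = "the sensor is calibrated" (T).

S1: In symbols: ~V <-> S

~V = ~F = T
~V <-> S = T <-> F = F
Thus S1 is false.

S2: Parsed as N -> Q

N -> Q = F -> F = T
Thus S2 is true.

S3: This is H & S.

H & S = T & F = F
So S3 is false.

1 of the 3 statements is true (S2).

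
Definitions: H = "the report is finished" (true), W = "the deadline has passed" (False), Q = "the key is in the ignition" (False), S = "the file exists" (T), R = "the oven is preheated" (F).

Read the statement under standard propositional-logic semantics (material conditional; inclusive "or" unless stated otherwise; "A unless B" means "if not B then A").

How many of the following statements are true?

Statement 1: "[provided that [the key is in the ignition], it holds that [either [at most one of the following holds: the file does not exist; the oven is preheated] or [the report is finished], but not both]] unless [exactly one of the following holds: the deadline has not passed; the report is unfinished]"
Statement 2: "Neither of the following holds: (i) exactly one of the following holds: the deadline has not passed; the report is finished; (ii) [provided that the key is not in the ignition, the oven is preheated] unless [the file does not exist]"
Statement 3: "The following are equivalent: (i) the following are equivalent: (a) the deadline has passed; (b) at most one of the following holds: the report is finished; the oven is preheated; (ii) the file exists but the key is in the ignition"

Statement 1: In symbols: (Q -> ((~S nand R) xor H)) | (~W xor ~H)

~S = ~T = F
~S nand R = F nand F = T
(~S nand R) xor H = T xor T = F
Q -> ((~S nand R) xor H) = F -> F = T
~W = ~F = T
~H = ~T = F
~W xor ~H = T xor F = T
(Q -> ((~S nand R) xor H)) | (~W xor ~H) = T | T = T
So Statement 1 is true.

Statement 2: Formalization: (~W xor H) nor ((~Q -> R) | ~S)

~W = ~F = T
~W xor H = T xor T = F
~Q = ~F = T
~Q -> R = T -> F = F
~S = ~T = F
(~Q -> R) | ~S = F | F = F
(~W xor H) nor ((~Q -> R) | ~S) = F nor F = T
Thus Statement 2 is true.

Statement 3: Parsed as (W <-> (H nand R)) <-> (S & Q)

H nand R = T nand F = T
W <-> (H nand R) = F <-> T = F
S & Q = T & F = F
(W <-> (H nand R)) <-> (S & Q) = F <-> F = T
Hence Statement 3 is true.

Count: 3.

3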